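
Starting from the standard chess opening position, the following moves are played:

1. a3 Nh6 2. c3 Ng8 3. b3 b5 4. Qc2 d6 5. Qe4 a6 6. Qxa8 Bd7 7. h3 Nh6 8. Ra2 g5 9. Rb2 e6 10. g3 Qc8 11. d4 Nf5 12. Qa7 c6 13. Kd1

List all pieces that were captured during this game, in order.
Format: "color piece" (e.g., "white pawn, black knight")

Tracking captures:
  Qxa8: captured black rook

black rook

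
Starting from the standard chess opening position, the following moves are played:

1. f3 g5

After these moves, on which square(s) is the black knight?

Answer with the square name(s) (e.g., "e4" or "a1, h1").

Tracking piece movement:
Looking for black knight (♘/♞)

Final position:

  a b c d e f g h
  ─────────────────
8│♜ ♞ ♝ ♛ ♚ ♝ ♞ ♜│8
7│♟ ♟ ♟ ♟ ♟ ♟ · ♟│7
6│· · · · · · · ·│6
5│· · · · · · ♟ ·│5
4│· · · · · · · ·│4
3│· · · · · ♙ · ·│3
2│♙ ♙ ♙ ♙ ♙ · ♙ ♙│2
1│♖ ♘ ♗ ♕ ♔ ♗ ♘ ♖│1
  ─────────────────
  a b c d e f g h


b8, g8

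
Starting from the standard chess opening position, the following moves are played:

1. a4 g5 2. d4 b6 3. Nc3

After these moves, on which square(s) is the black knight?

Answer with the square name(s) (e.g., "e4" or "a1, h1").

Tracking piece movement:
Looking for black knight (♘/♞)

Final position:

  a b c d e f g h
  ─────────────────
8│♜ ♞ ♝ ♛ ♚ ♝ ♞ ♜│8
7│♟ · ♟ ♟ ♟ ♟ · ♟│7
6│· ♟ · · · · · ·│6
5│· · · · · · ♟ ·│5
4│♙ · · ♙ · · · ·│4
3│· · ♘ · · · · ·│3
2│· ♙ ♙ · ♙ ♙ ♙ ♙│2
1│♖ · ♗ ♕ ♔ ♗ ♘ ♖│1
  ─────────────────
  a b c d e f g h


b8, g8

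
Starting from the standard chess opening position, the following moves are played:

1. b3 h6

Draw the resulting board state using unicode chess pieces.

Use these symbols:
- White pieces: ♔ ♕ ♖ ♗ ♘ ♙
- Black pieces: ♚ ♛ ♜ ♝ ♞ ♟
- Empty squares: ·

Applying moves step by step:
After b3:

♜ ♞ ♝ ♛ ♚ ♝ ♞ ♜
♟ ♟ ♟ ♟ ♟ ♟ ♟ ♟
· · · · · · · ·
· · · · · · · ·
· · · · · · · ·
· ♙ · · · · · ·
♙ · ♙ ♙ ♙ ♙ ♙ ♙
♖ ♘ ♗ ♕ ♔ ♗ ♘ ♖


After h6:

♜ ♞ ♝ ♛ ♚ ♝ ♞ ♜
♟ ♟ ♟ ♟ ♟ ♟ ♟ ·
· · · · · · · ♟
· · · · · · · ·
· · · · · · · ·
· ♙ · · · · · ·
♙ · ♙ ♙ ♙ ♙ ♙ ♙
♖ ♘ ♗ ♕ ♔ ♗ ♘ ♖



  a b c d e f g h
  ─────────────────
8│♜ ♞ ♝ ♛ ♚ ♝ ♞ ♜│8
7│♟ ♟ ♟ ♟ ♟ ♟ ♟ ·│7
6│· · · · · · · ♟│6
5│· · · · · · · ·│5
4│· · · · · · · ·│4
3│· ♙ · · · · · ·│3
2│♙ · ♙ ♙ ♙ ♙ ♙ ♙│2
1│♖ ♘ ♗ ♕ ♔ ♗ ♘ ♖│1
  ─────────────────
  a b c d e f g h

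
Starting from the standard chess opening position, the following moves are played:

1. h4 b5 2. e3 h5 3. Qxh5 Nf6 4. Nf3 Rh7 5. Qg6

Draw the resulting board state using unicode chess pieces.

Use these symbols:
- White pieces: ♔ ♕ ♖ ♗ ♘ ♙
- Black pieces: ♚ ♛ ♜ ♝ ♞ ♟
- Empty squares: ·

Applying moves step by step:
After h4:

♜ ♞ ♝ ♛ ♚ ♝ ♞ ♜
♟ ♟ ♟ ♟ ♟ ♟ ♟ ♟
· · · · · · · ·
· · · · · · · ·
· · · · · · · ♙
· · · · · · · ·
♙ ♙ ♙ ♙ ♙ ♙ ♙ ·
♖ ♘ ♗ ♕ ♔ ♗ ♘ ♖


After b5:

♜ ♞ ♝ ♛ ♚ ♝ ♞ ♜
♟ · ♟ ♟ ♟ ♟ ♟ ♟
· · · · · · · ·
· ♟ · · · · · ·
· · · · · · · ♙
· · · · · · · ·
♙ ♙ ♙ ♙ ♙ ♙ ♙ ·
♖ ♘ ♗ ♕ ♔ ♗ ♘ ♖


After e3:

♜ ♞ ♝ ♛ ♚ ♝ ♞ ♜
♟ · ♟ ♟ ♟ ♟ ♟ ♟
· · · · · · · ·
· ♟ · · · · · ·
· · · · · · · ♙
· · · · ♙ · · ·
♙ ♙ ♙ ♙ · ♙ ♙ ·
♖ ♘ ♗ ♕ ♔ ♗ ♘ ♖


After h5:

♜ ♞ ♝ ♛ ♚ ♝ ♞ ♜
♟ · ♟ ♟ ♟ ♟ ♟ ·
· · · · · · · ·
· ♟ · · · · · ♟
· · · · · · · ♙
· · · · ♙ · · ·
♙ ♙ ♙ ♙ · ♙ ♙ ·
♖ ♘ ♗ ♕ ♔ ♗ ♘ ♖


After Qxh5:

♜ ♞ ♝ ♛ ♚ ♝ ♞ ♜
♟ · ♟ ♟ ♟ ♟ ♟ ·
· · · · · · · ·
· ♟ · · · · · ♕
· · · · · · · ♙
· · · · ♙ · · ·
♙ ♙ ♙ ♙ · ♙ ♙ ·
♖ ♘ ♗ · ♔ ♗ ♘ ♖


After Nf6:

♜ ♞ ♝ ♛ ♚ ♝ · ♜
♟ · ♟ ♟ ♟ ♟ ♟ ·
· · · · · ♞ · ·
· ♟ · · · · · ♕
· · · · · · · ♙
· · · · ♙ · · ·
♙ ♙ ♙ ♙ · ♙ ♙ ·
♖ ♘ ♗ · ♔ ♗ ♘ ♖


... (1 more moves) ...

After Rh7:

♜ ♞ ♝ ♛ ♚ ♝ · ·
♟ · ♟ ♟ ♟ ♟ ♟ ♜
· · · · · ♞ · ·
· ♟ · · · · · ♕
· · · · · · · ♙
· · · · ♙ ♘ · ·
♙ ♙ ♙ ♙ · ♙ ♙ ·
♖ ♘ ♗ · ♔ ♗ · ♖


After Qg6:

♜ ♞ ♝ ♛ ♚ ♝ · ·
♟ · ♟ ♟ ♟ ♟ ♟ ♜
· · · · · ♞ ♕ ·
· ♟ · · · · · ·
· · · · · · · ♙
· · · · ♙ ♘ · ·
♙ ♙ ♙ ♙ · ♙ ♙ ·
♖ ♘ ♗ · ♔ ♗ · ♖



  a b c d e f g h
  ─────────────────
8│♜ ♞ ♝ ♛ ♚ ♝ · ·│8
7│♟ · ♟ ♟ ♟ ♟ ♟ ♜│7
6│· · · · · ♞ ♕ ·│6
5│· ♟ · · · · · ·│5
4│· · · · · · · ♙│4
3│· · · · ♙ ♘ · ·│3
2│♙ ♙ ♙ ♙ · ♙ ♙ ·│2
1│♖ ♘ ♗ · ♔ ♗ · ♖│1
  ─────────────────
  a b c d e f g h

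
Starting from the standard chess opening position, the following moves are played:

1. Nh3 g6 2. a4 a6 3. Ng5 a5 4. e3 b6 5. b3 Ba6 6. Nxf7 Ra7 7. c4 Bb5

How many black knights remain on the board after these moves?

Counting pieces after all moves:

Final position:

  a b c d e f g h
  ─────────────────
8│· ♞ · ♛ ♚ ♝ ♞ ♜│8
7│♜ · ♟ ♟ ♟ ♘ · ♟│7
6│· ♟ · · · · ♟ ·│6
5│♟ ♝ · · · · · ·│5
4│♙ · ♙ · · · · ·│4
3│· ♙ · · ♙ · · ·│3
2│· · · ♙ · ♙ ♙ ♙│2
1│♖ ♘ ♗ ♕ ♔ ♗ · ♖│1
  ─────────────────
  a b c d e f g h


2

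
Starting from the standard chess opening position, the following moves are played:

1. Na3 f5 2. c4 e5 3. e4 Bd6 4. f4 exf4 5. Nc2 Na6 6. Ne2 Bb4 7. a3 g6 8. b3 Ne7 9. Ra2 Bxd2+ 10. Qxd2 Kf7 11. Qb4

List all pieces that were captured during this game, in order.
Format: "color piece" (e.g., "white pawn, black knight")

Tracking captures:
  exf4: captured white pawn
  Bxd2+: captured white pawn
  Qxd2: captured black bishop

white pawn, white pawn, black bishop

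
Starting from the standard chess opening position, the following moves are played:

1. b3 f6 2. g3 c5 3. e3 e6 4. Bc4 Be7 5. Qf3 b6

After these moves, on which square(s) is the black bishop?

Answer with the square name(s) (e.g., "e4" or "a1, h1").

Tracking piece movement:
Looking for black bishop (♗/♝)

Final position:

  a b c d e f g h
  ─────────────────
8│♜ ♞ ♝ ♛ ♚ · ♞ ♜│8
7│♟ · · ♟ ♝ · ♟ ♟│7
6│· ♟ · · ♟ ♟ · ·│6
5│· · ♟ · · · · ·│5
4│· · ♗ · · · · ·│4
3│· ♙ · · ♙ ♕ ♙ ·│3
2│♙ · ♙ ♙ · ♙ · ♙│2
1│♖ ♘ ♗ · ♔ · ♘ ♖│1
  ─────────────────
  a b c d e f g h


c8, e7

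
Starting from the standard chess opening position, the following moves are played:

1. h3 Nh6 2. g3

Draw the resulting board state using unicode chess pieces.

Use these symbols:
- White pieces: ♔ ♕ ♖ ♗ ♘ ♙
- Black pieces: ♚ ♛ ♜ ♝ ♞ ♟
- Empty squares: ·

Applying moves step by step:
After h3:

♜ ♞ ♝ ♛ ♚ ♝ ♞ ♜
♟ ♟ ♟ ♟ ♟ ♟ ♟ ♟
· · · · · · · ·
· · · · · · · ·
· · · · · · · ·
· · · · · · · ♙
♙ ♙ ♙ ♙ ♙ ♙ ♙ ·
♖ ♘ ♗ ♕ ♔ ♗ ♘ ♖


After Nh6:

♜ ♞ ♝ ♛ ♚ ♝ · ♜
♟ ♟ ♟ ♟ ♟ ♟ ♟ ♟
· · · · · · · ♞
· · · · · · · ·
· · · · · · · ·
· · · · · · · ♙
♙ ♙ ♙ ♙ ♙ ♙ ♙ ·
♖ ♘ ♗ ♕ ♔ ♗ ♘ ♖


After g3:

♜ ♞ ♝ ♛ ♚ ♝ · ♜
♟ ♟ ♟ ♟ ♟ ♟ ♟ ♟
· · · · · · · ♞
· · · · · · · ·
· · · · · · · ·
· · · · · · ♙ ♙
♙ ♙ ♙ ♙ ♙ ♙ · ·
♖ ♘ ♗ ♕ ♔ ♗ ♘ ♖



  a b c d e f g h
  ─────────────────
8│♜ ♞ ♝ ♛ ♚ ♝ · ♜│8
7│♟ ♟ ♟ ♟ ♟ ♟ ♟ ♟│7
6│· · · · · · · ♞│6
5│· · · · · · · ·│5
4│· · · · · · · ·│4
3│· · · · · · ♙ ♙│3
2│♙ ♙ ♙ ♙ ♙ ♙ · ·│2
1│♖ ♘ ♗ ♕ ♔ ♗ ♘ ♖│1
  ─────────────────
  a b c d e f g h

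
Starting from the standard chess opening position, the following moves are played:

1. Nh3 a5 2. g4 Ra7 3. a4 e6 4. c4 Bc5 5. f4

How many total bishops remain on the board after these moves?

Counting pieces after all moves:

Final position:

  a b c d e f g h
  ─────────────────
8│· ♞ ♝ ♛ ♚ · ♞ ♜│8
7│♜ ♟ ♟ ♟ · ♟ ♟ ♟│7
6│· · · · ♟ · · ·│6
5│♟ · ♝ · · · · ·│5
4│♙ · ♙ · · ♙ ♙ ·│4
3│· · · · · · · ♘│3
2│· ♙ · ♙ ♙ · · ♙│2
1│♖ ♘ ♗ ♕ ♔ ♗ · ♖│1
  ─────────────────
  a b c d e f g h


4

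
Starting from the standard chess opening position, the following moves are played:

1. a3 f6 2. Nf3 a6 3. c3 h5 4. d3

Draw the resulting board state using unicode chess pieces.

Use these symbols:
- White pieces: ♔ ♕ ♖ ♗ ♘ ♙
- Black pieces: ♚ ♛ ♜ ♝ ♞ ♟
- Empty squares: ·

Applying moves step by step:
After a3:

♜ ♞ ♝ ♛ ♚ ♝ ♞ ♜
♟ ♟ ♟ ♟ ♟ ♟ ♟ ♟
· · · · · · · ·
· · · · · · · ·
· · · · · · · ·
♙ · · · · · · ·
· ♙ ♙ ♙ ♙ ♙ ♙ ♙
♖ ♘ ♗ ♕ ♔ ♗ ♘ ♖


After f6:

♜ ♞ ♝ ♛ ♚ ♝ ♞ ♜
♟ ♟ ♟ ♟ ♟ · ♟ ♟
· · · · · ♟ · ·
· · · · · · · ·
· · · · · · · ·
♙ · · · · · · ·
· ♙ ♙ ♙ ♙ ♙ ♙ ♙
♖ ♘ ♗ ♕ ♔ ♗ ♘ ♖


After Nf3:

♜ ♞ ♝ ♛ ♚ ♝ ♞ ♜
♟ ♟ ♟ ♟ ♟ · ♟ ♟
· · · · · ♟ · ·
· · · · · · · ·
· · · · · · · ·
♙ · · · · ♘ · ·
· ♙ ♙ ♙ ♙ ♙ ♙ ♙
♖ ♘ ♗ ♕ ♔ ♗ · ♖


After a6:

♜ ♞ ♝ ♛ ♚ ♝ ♞ ♜
· ♟ ♟ ♟ ♟ · ♟ ♟
♟ · · · · ♟ · ·
· · · · · · · ·
· · · · · · · ·
♙ · · · · ♘ · ·
· ♙ ♙ ♙ ♙ ♙ ♙ ♙
♖ ♘ ♗ ♕ ♔ ♗ · ♖


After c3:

♜ ♞ ♝ ♛ ♚ ♝ ♞ ♜
· ♟ ♟ ♟ ♟ · ♟ ♟
♟ · · · · ♟ · ·
· · · · · · · ·
· · · · · · · ·
♙ · ♙ · · ♘ · ·
· ♙ · ♙ ♙ ♙ ♙ ♙
♖ ♘ ♗ ♕ ♔ ♗ · ♖


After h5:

♜ ♞ ♝ ♛ ♚ ♝ ♞ ♜
· ♟ ♟ ♟ ♟ · ♟ ·
♟ · · · · ♟ · ·
· · · · · · · ♟
· · · · · · · ·
♙ · ♙ · · ♘ · ·
· ♙ · ♙ ♙ ♙ ♙ ♙
♖ ♘ ♗ ♕ ♔ ♗ · ♖


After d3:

♜ ♞ ♝ ♛ ♚ ♝ ♞ ♜
· ♟ ♟ ♟ ♟ · ♟ ·
♟ · · · · ♟ · ·
· · · · · · · ♟
· · · · · · · ·
♙ · ♙ ♙ · ♘ · ·
· ♙ · · ♙ ♙ ♙ ♙
♖ ♘ ♗ ♕ ♔ ♗ · ♖



  a b c d e f g h
  ─────────────────
8│♜ ♞ ♝ ♛ ♚ ♝ ♞ ♜│8
7│· ♟ ♟ ♟ ♟ · ♟ ·│7
6│♟ · · · · ♟ · ·│6
5│· · · · · · · ♟│5
4│· · · · · · · ·│4
3│♙ · ♙ ♙ · ♘ · ·│3
2│· ♙ · · ♙ ♙ ♙ ♙│2
1│♖ ♘ ♗ ♕ ♔ ♗ · ♖│1
  ─────────────────
  a b c d e f g h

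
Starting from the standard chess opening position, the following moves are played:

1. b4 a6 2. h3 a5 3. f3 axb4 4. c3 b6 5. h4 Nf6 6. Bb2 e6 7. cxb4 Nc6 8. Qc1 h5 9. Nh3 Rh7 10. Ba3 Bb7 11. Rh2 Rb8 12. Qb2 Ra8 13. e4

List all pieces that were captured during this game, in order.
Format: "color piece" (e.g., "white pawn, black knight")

Tracking captures:
  axb4: captured white pawn
  cxb4: captured black pawn

white pawn, black pawn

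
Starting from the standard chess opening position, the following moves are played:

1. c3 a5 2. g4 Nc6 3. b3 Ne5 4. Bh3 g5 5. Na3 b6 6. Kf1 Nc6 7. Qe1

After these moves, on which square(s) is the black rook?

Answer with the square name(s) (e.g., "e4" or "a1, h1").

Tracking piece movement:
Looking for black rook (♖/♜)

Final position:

  a b c d e f g h
  ─────────────────
8│♜ · ♝ ♛ ♚ ♝ ♞ ♜│8
7│· · ♟ ♟ ♟ ♟ · ♟│7
6│· ♟ ♞ · · · · ·│6
5│♟ · · · · · ♟ ·│5
4│· · · · · · ♙ ·│4
3│♘ ♙ ♙ · · · · ♗│3
2│♙ · · ♙ ♙ ♙ · ♙│2
1│♖ · ♗ · ♕ ♔ ♘ ♖│1
  ─────────────────
  a b c d e f g h


a8, h8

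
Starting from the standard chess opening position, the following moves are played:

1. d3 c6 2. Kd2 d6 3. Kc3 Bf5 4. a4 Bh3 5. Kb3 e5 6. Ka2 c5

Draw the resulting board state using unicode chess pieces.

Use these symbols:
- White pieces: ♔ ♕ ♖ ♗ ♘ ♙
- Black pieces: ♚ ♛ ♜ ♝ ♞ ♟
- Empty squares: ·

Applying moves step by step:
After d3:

♜ ♞ ♝ ♛ ♚ ♝ ♞ ♜
♟ ♟ ♟ ♟ ♟ ♟ ♟ ♟
· · · · · · · ·
· · · · · · · ·
· · · · · · · ·
· · · ♙ · · · ·
♙ ♙ ♙ · ♙ ♙ ♙ ♙
♖ ♘ ♗ ♕ ♔ ♗ ♘ ♖


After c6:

♜ ♞ ♝ ♛ ♚ ♝ ♞ ♜
♟ ♟ · ♟ ♟ ♟ ♟ ♟
· · ♟ · · · · ·
· · · · · · · ·
· · · · · · · ·
· · · ♙ · · · ·
♙ ♙ ♙ · ♙ ♙ ♙ ♙
♖ ♘ ♗ ♕ ♔ ♗ ♘ ♖


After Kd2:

♜ ♞ ♝ ♛ ♚ ♝ ♞ ♜
♟ ♟ · ♟ ♟ ♟ ♟ ♟
· · ♟ · · · · ·
· · · · · · · ·
· · · · · · · ·
· · · ♙ · · · ·
♙ ♙ ♙ ♔ ♙ ♙ ♙ ♙
♖ ♘ ♗ ♕ · ♗ ♘ ♖


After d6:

♜ ♞ ♝ ♛ ♚ ♝ ♞ ♜
♟ ♟ · · ♟ ♟ ♟ ♟
· · ♟ ♟ · · · ·
· · · · · · · ·
· · · · · · · ·
· · · ♙ · · · ·
♙ ♙ ♙ ♔ ♙ ♙ ♙ ♙
♖ ♘ ♗ ♕ · ♗ ♘ ♖


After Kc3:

♜ ♞ ♝ ♛ ♚ ♝ ♞ ♜
♟ ♟ · · ♟ ♟ ♟ ♟
· · ♟ ♟ · · · ·
· · · · · · · ·
· · · · · · · ·
· · ♔ ♙ · · · ·
♙ ♙ ♙ · ♙ ♙ ♙ ♙
♖ ♘ ♗ ♕ · ♗ ♘ ♖


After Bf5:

♜ ♞ · ♛ ♚ ♝ ♞ ♜
♟ ♟ · · ♟ ♟ ♟ ♟
· · ♟ ♟ · · · ·
· · · · · ♝ · ·
· · · · · · · ·
· · ♔ ♙ · · · ·
♙ ♙ ♙ · ♙ ♙ ♙ ♙
♖ ♘ ♗ ♕ · ♗ ♘ ♖


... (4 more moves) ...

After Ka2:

♜ ♞ · ♛ ♚ ♝ ♞ ♜
♟ ♟ · · · ♟ ♟ ♟
· · ♟ ♟ · · · ·
· · · · ♟ · · ·
♙ · · · · · · ·
· · · ♙ · · · ♝
♔ ♙ ♙ · ♙ ♙ ♙ ♙
♖ ♘ ♗ ♕ · ♗ ♘ ♖


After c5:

♜ ♞ · ♛ ♚ ♝ ♞ ♜
♟ ♟ · · · ♟ ♟ ♟
· · · ♟ · · · ·
· · ♟ · ♟ · · ·
♙ · · · · · · ·
· · · ♙ · · · ♝
♔ ♙ ♙ · ♙ ♙ ♙ ♙
♖ ♘ ♗ ♕ · ♗ ♘ ♖



  a b c d e f g h
  ─────────────────
8│♜ ♞ · ♛ ♚ ♝ ♞ ♜│8
7│♟ ♟ · · · ♟ ♟ ♟│7
6│· · · ♟ · · · ·│6
5│· · ♟ · ♟ · · ·│5
4│♙ · · · · · · ·│4
3│· · · ♙ · · · ♝│3
2│♔ ♙ ♙ · ♙ ♙ ♙ ♙│2
1│♖ ♘ ♗ ♕ · ♗ ♘ ♖│1
  ─────────────────
  a b c d e f g h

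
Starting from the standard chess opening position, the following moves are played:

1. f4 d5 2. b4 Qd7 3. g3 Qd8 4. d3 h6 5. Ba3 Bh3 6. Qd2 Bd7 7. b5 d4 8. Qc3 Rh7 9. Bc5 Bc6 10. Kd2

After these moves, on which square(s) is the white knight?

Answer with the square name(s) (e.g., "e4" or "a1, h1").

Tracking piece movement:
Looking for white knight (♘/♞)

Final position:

  a b c d e f g h
  ─────────────────
8│♜ ♞ · ♛ ♚ ♝ ♞ ·│8
7│♟ ♟ ♟ · ♟ ♟ ♟ ♜│7
6│· · ♝ · · · · ♟│6
5│· ♙ ♗ · · · · ·│5
4│· · · ♟ · ♙ · ·│4
3│· · ♕ ♙ · · ♙ ·│3
2│♙ · ♙ ♔ ♙ · · ♙│2
1│♖ ♘ · · · ♗ ♘ ♖│1
  ─────────────────
  a b c d e f g h


b1, g1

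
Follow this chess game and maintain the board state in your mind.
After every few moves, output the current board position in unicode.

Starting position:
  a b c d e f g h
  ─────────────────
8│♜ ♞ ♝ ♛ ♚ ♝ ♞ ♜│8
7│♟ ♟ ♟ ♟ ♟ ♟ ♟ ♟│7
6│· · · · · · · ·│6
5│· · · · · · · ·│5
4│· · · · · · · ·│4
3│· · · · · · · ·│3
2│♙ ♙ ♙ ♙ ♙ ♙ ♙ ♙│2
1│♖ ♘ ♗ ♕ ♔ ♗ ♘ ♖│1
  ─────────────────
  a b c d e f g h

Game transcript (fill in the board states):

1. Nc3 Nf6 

  a b c d e f g h
  ─────────────────
8│♜ ♞ ♝ ♛ ♚ ♝ · ♜│8
7│♟ ♟ ♟ ♟ ♟ ♟ ♟ ♟│7
6│· · · · · ♞ · ·│6
5│· · · · · · · ·│5
4│· · · · · · · ·│4
3│· · ♘ · · · · ·│3
2│♙ ♙ ♙ ♙ ♙ ♙ ♙ ♙│2
1│♖ · ♗ ♕ ♔ ♗ ♘ ♖│1
  ─────────────────
  a b c d e f g h

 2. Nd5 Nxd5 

  a b c d e f g h
  ─────────────────
8│♜ ♞ ♝ ♛ ♚ ♝ · ♜│8
7│♟ ♟ ♟ ♟ ♟ ♟ ♟ ♟│7
6│· · · · · · · ·│6
5│· · · ♞ · · · ·│5
4│· · · · · · · ·│4
3│· · · · · · · ·│3
2│♙ ♙ ♙ ♙ ♙ ♙ ♙ ♙│2
1│♖ · ♗ ♕ ♔ ♗ ♘ ♖│1
  ─────────────────
  a b c d e f g h

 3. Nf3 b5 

  a b c d e f g h
  ─────────────────
8│♜ ♞ ♝ ♛ ♚ ♝ · ♜│8
7│♟ · ♟ ♟ ♟ ♟ ♟ ♟│7
6│· · · · · · · ·│6
5│· ♟ · ♞ · · · ·│5
4│· · · · · · · ·│4
3│· · · · · ♘ · ·│3
2│♙ ♙ ♙ ♙ ♙ ♙ ♙ ♙│2
1│♖ · ♗ ♕ ♔ ♗ · ♖│1
  ─────────────────
  a b c d e f g h

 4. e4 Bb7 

  a b c d e f g h
  ─────────────────
8│♜ ♞ · ♛ ♚ ♝ · ♜│8
7│♟ ♝ ♟ ♟ ♟ ♟ ♟ ♟│7
6│· · · · · · · ·│6
5│· ♟ · ♞ · · · ·│5
4│· · · · ♙ · · ·│4
3│· · · · · ♘ · ·│3
2│♙ ♙ ♙ ♙ · ♙ ♙ ♙│2
1│♖ · ♗ ♕ ♔ ♗ · ♖│1
  ─────────────────
  a b c d e f g h



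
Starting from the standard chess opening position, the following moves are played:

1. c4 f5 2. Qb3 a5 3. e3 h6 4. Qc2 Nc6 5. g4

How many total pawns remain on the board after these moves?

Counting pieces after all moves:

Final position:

  a b c d e f g h
  ─────────────────
8│♜ · ♝ ♛ ♚ ♝ ♞ ♜│8
7│· ♟ ♟ ♟ ♟ · ♟ ·│7
6│· · ♞ · · · · ♟│6
5│♟ · · · · ♟ · ·│5
4│· · ♙ · · · ♙ ·│4
3│· · · · ♙ · · ·│3
2│♙ ♙ ♕ ♙ · ♙ · ♙│2
1│♖ ♘ ♗ · ♔ ♗ ♘ ♖│1
  ─────────────────
  a b c d e f g h


16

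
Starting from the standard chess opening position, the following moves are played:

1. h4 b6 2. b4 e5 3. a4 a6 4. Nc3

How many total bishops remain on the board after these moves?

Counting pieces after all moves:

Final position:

  a b c d e f g h
  ─────────────────
8│♜ ♞ ♝ ♛ ♚ ♝ ♞ ♜│8
7│· · ♟ ♟ · ♟ ♟ ♟│7
6│♟ ♟ · · · · · ·│6
5│· · · · ♟ · · ·│5
4│♙ ♙ · · · · · ♙│4
3│· · ♘ · · · · ·│3
2│· · ♙ ♙ ♙ ♙ ♙ ·│2
1│♖ · ♗ ♕ ♔ ♗ ♘ ♖│1
  ─────────────────
  a b c d e f g h


4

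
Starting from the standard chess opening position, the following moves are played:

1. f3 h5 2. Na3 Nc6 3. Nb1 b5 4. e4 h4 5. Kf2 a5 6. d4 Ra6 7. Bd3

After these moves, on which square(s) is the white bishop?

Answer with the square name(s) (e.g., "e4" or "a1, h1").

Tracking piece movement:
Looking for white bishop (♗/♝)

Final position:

  a b c d e f g h
  ─────────────────
8│· · ♝ ♛ ♚ ♝ ♞ ♜│8
7│· · ♟ ♟ ♟ ♟ ♟ ·│7
6│♜ · ♞ · · · · ·│6
5│♟ ♟ · · · · · ·│5
4│· · · ♙ ♙ · · ♟│4
3│· · · ♗ · ♙ · ·│3
2│♙ ♙ ♙ · · ♔ ♙ ♙│2
1│♖ ♘ ♗ ♕ · · ♘ ♖│1
  ─────────────────
  a b c d e f g h


c1, d3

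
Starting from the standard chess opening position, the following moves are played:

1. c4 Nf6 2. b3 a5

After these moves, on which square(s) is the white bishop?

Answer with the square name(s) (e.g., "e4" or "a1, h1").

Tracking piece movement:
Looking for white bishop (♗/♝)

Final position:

  a b c d e f g h
  ─────────────────
8│♜ ♞ ♝ ♛ ♚ ♝ · ♜│8
7│· ♟ ♟ ♟ ♟ ♟ ♟ ♟│7
6│· · · · · ♞ · ·│6
5│♟ · · · · · · ·│5
4│· · ♙ · · · · ·│4
3│· ♙ · · · · · ·│3
2│♙ · · ♙ ♙ ♙ ♙ ♙│2
1│♖ ♘ ♗ ♕ ♔ ♗ ♘ ♖│1
  ─────────────────
  a b c d e f g h


c1, f1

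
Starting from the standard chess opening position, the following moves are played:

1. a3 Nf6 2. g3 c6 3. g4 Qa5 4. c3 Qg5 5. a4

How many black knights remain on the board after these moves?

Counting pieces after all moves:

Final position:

  a b c d e f g h
  ─────────────────
8│♜ ♞ ♝ · ♚ ♝ · ♜│8
7│♟ ♟ · ♟ ♟ ♟ ♟ ♟│7
6│· · ♟ · · ♞ · ·│6
5│· · · · · · ♛ ·│5
4│♙ · · · · · ♙ ·│4
3│· · ♙ · · · · ·│3
2│· ♙ · ♙ ♙ ♙ · ♙│2
1│♖ ♘ ♗ ♕ ♔ ♗ ♘ ♖│1
  ─────────────────
  a b c d e f g h


2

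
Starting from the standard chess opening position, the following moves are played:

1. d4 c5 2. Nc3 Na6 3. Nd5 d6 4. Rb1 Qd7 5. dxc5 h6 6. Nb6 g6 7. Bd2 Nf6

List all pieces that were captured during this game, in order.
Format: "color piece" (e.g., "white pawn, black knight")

Tracking captures:
  dxc5: captured black pawn

black pawn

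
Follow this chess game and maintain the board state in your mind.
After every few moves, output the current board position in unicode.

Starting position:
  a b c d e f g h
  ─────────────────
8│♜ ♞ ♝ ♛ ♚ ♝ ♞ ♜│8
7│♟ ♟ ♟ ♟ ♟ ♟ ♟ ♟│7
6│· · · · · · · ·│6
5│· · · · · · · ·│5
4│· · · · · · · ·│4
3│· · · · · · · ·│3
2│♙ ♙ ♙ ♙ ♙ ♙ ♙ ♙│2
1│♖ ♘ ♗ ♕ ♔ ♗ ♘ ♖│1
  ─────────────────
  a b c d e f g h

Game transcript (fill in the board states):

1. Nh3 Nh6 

  a b c d e f g h
  ─────────────────
8│♜ ♞ ♝ ♛ ♚ ♝ · ♜│8
7│♟ ♟ ♟ ♟ ♟ ♟ ♟ ♟│7
6│· · · · · · · ♞│6
5│· · · · · · · ·│5
4│· · · · · · · ·│4
3│· · · · · · · ♘│3
2│♙ ♙ ♙ ♙ ♙ ♙ ♙ ♙│2
1│♖ ♘ ♗ ♕ ♔ ♗ · ♖│1
  ─────────────────
  a b c d e f g h

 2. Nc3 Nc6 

  a b c d e f g h
  ─────────────────
8│♜ · ♝ ♛ ♚ ♝ · ♜│8
7│♟ ♟ ♟ ♟ ♟ ♟ ♟ ♟│7
6│· · ♞ · · · · ♞│6
5│· · · · · · · ·│5
4│· · · · · · · ·│4
3│· · ♘ · · · · ♘│3
2│♙ ♙ ♙ ♙ ♙ ♙ ♙ ♙│2
1│♖ · ♗ ♕ ♔ ♗ · ♖│1
  ─────────────────
  a b c d e f g h

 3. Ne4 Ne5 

  a b c d e f g h
  ─────────────────
8│♜ · ♝ ♛ ♚ ♝ · ♜│8
7│♟ ♟ ♟ ♟ ♟ ♟ ♟ ♟│7
6│· · · · · · · ♞│6
5│· · · · ♞ · · ·│5
4│· · · · ♘ · · ·│4
3│· · · · · · · ♘│3
2│♙ ♙ ♙ ♙ ♙ ♙ ♙ ♙│2
1│♖ · ♗ ♕ ♔ ♗ · ♖│1
  ─────────────────
  a b c d e f g h



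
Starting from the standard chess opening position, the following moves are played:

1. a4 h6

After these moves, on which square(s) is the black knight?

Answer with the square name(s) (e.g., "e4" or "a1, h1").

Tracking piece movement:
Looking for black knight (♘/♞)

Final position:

  a b c d e f g h
  ─────────────────
8│♜ ♞ ♝ ♛ ♚ ♝ ♞ ♜│8
7│♟ ♟ ♟ ♟ ♟ ♟ ♟ ·│7
6│· · · · · · · ♟│6
5│· · · · · · · ·│5
4│♙ · · · · · · ·│4
3│· · · · · · · ·│3
2│· ♙ ♙ ♙ ♙ ♙ ♙ ♙│2
1│♖ ♘ ♗ ♕ ♔ ♗ ♘ ♖│1
  ─────────────────
  a b c d e f g h


b8, g8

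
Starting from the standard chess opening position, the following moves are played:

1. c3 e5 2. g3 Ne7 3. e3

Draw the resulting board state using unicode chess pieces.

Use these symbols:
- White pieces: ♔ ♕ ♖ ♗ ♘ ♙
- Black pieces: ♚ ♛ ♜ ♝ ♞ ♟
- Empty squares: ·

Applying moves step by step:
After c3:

♜ ♞ ♝ ♛ ♚ ♝ ♞ ♜
♟ ♟ ♟ ♟ ♟ ♟ ♟ ♟
· · · · · · · ·
· · · · · · · ·
· · · · · · · ·
· · ♙ · · · · ·
♙ ♙ · ♙ ♙ ♙ ♙ ♙
♖ ♘ ♗ ♕ ♔ ♗ ♘ ♖


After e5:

♜ ♞ ♝ ♛ ♚ ♝ ♞ ♜
♟ ♟ ♟ ♟ · ♟ ♟ ♟
· · · · · · · ·
· · · · ♟ · · ·
· · · · · · · ·
· · ♙ · · · · ·
♙ ♙ · ♙ ♙ ♙ ♙ ♙
♖ ♘ ♗ ♕ ♔ ♗ ♘ ♖


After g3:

♜ ♞ ♝ ♛ ♚ ♝ ♞ ♜
♟ ♟ ♟ ♟ · ♟ ♟ ♟
· · · · · · · ·
· · · · ♟ · · ·
· · · · · · · ·
· · ♙ · · · ♙ ·
♙ ♙ · ♙ ♙ ♙ · ♙
♖ ♘ ♗ ♕ ♔ ♗ ♘ ♖


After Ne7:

♜ ♞ ♝ ♛ ♚ ♝ · ♜
♟ ♟ ♟ ♟ ♞ ♟ ♟ ♟
· · · · · · · ·
· · · · ♟ · · ·
· · · · · · · ·
· · ♙ · · · ♙ ·
♙ ♙ · ♙ ♙ ♙ · ♙
♖ ♘ ♗ ♕ ♔ ♗ ♘ ♖


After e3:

♜ ♞ ♝ ♛ ♚ ♝ · ♜
♟ ♟ ♟ ♟ ♞ ♟ ♟ ♟
· · · · · · · ·
· · · · ♟ · · ·
· · · · · · · ·
· · ♙ · ♙ · ♙ ·
♙ ♙ · ♙ · ♙ · ♙
♖ ♘ ♗ ♕ ♔ ♗ ♘ ♖



  a b c d e f g h
  ─────────────────
8│♜ ♞ ♝ ♛ ♚ ♝ · ♜│8
7│♟ ♟ ♟ ♟ ♞ ♟ ♟ ♟│7
6│· · · · · · · ·│6
5│· · · · ♟ · · ·│5
4│· · · · · · · ·│4
3│· · ♙ · ♙ · ♙ ·│3
2│♙ ♙ · ♙ · ♙ · ♙│2
1│♖ ♘ ♗ ♕ ♔ ♗ ♘ ♖│1
  ─────────────────
  a b c d e f g h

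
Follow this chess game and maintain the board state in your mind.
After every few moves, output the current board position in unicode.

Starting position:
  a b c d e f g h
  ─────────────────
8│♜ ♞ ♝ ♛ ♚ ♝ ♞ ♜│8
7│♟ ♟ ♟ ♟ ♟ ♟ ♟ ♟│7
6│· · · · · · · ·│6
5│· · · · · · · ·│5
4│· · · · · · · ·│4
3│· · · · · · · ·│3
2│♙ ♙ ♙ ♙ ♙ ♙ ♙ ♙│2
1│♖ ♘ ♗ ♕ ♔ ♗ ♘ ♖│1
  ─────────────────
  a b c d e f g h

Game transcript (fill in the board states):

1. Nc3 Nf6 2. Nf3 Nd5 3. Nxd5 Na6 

  a b c d e f g h
  ─────────────────
8│♜ · ♝ ♛ ♚ ♝ · ♜│8
7│♟ ♟ ♟ ♟ ♟ ♟ ♟ ♟│7
6│♞ · · · · · · ·│6
5│· · · ♘ · · · ·│5
4│· · · · · · · ·│4
3│· · · · · ♘ · ·│3
2│♙ ♙ ♙ ♙ ♙ ♙ ♙ ♙│2
1│♖ · ♗ ♕ ♔ ♗ · ♖│1
  ─────────────────
  a b c d e f g h

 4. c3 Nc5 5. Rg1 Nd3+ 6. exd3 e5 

  a b c d e f g h
  ─────────────────
8│♜ · ♝ ♛ ♚ ♝ · ♜│8
7│♟ ♟ ♟ ♟ · ♟ ♟ ♟│7
6│· · · · · · · ·│6
5│· · · ♘ ♟ · · ·│5
4│· · · · · · · ·│4
3│· · ♙ ♙ · ♘ · ·│3
2│♙ ♙ · ♙ · ♙ ♙ ♙│2
1│♖ · ♗ ♕ ♔ ♗ ♖ ·│1
  ─────────────────
  a b c d e f g h

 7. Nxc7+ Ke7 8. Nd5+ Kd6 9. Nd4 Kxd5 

  a b c d e f g h
  ─────────────────
8│♜ · ♝ ♛ · ♝ · ♜│8
7│♟ ♟ · ♟ · ♟ ♟ ♟│7
6│· · · · · · · ·│6
5│· · · ♚ ♟ · · ·│5
4│· · · ♘ · · · ·│4
3│· · ♙ ♙ · · · ·│3
2│♙ ♙ · ♙ · ♙ ♙ ♙│2
1│♖ · ♗ ♕ ♔ ♗ ♖ ·│1
  ─────────────────
  a b c d e f g h

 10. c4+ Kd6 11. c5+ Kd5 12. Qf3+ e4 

  a b c d e f g h
  ─────────────────
8│♜ · ♝ ♛ · ♝ · ♜│8
7│♟ ♟ · ♟ · ♟ ♟ ♟│7
6│· · · · · · · ·│6
5│· · ♙ ♚ · · · ·│5
4│· · · ♘ ♟ · · ·│4
3│· · · ♙ · ♕ · ·│3
2│♙ ♙ · ♙ · ♙ ♙ ♙│2
1│♖ · ♗ · ♔ ♗ ♖ ·│1
  ─────────────────
  a b c d e f g h

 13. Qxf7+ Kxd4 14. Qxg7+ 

  a b c d e f g h
  ─────────────────
8│♜ · ♝ ♛ · ♝ · ♜│8
7│♟ ♟ · ♟ · · ♕ ♟│7
6│· · · · · · · ·│6
5│· · ♙ · · · · ·│5
4│· · · ♚ ♟ · · ·│4
3│· · · ♙ · · · ·│3
2│♙ ♙ · ♙ · ♙ ♙ ♙│2
1│♖ · ♗ · ♔ ♗ ♖ ·│1
  ─────────────────
  a b c d e f g h


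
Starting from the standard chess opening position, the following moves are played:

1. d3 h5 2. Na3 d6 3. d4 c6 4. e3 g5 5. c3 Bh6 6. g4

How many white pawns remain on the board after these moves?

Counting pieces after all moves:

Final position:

  a b c d e f g h
  ─────────────────
8│♜ ♞ ♝ ♛ ♚ · ♞ ♜│8
7│♟ ♟ · · ♟ ♟ · ·│7
6│· · ♟ ♟ · · · ♝│6
5│· · · · · · ♟ ♟│5
4│· · · ♙ · · ♙ ·│4
3│♘ · ♙ · ♙ · · ·│3
2│♙ ♙ · · · ♙ · ♙│2
1│♖ · ♗ ♕ ♔ ♗ ♘ ♖│1
  ─────────────────
  a b c d e f g h


8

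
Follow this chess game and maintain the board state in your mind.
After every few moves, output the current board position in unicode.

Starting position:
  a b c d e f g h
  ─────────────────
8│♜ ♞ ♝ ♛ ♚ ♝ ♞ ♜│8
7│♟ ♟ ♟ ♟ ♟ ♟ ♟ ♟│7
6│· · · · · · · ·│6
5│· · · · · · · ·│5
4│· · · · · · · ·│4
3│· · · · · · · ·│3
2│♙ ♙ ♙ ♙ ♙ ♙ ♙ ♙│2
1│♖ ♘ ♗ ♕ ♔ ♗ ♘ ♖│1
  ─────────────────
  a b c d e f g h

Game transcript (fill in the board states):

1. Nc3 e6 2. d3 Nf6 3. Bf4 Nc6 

  a b c d e f g h
  ─────────────────
8│♜ · ♝ ♛ ♚ ♝ · ♜│8
7│♟ ♟ ♟ ♟ · ♟ ♟ ♟│7
6│· · ♞ · ♟ ♞ · ·│6
5│· · · · · · · ·│5
4│· · · · · ♗ · ·│4
3│· · ♘ ♙ · · · ·│3
2│♙ ♙ ♙ · ♙ ♙ ♙ ♙│2
1│♖ · · ♕ ♔ ♗ ♘ ♖│1
  ─────────────────
  a b c d e f g h

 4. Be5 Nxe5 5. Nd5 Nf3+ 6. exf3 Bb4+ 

  a b c d e f g h
  ─────────────────
8│♜ · ♝ ♛ ♚ · · ♜│8
7│♟ ♟ ♟ ♟ · ♟ ♟ ♟│7
6│· · · · ♟ ♞ · ·│6
5│· · · ♘ · · · ·│5
4│· ♝ · · · · · ·│4
3│· · · ♙ · ♙ · ·│3
2│♙ ♙ ♙ · · ♙ ♙ ♙│2
1│♖ · · ♕ ♔ ♗ ♘ ♖│1
  ─────────────────
  a b c d e f g h

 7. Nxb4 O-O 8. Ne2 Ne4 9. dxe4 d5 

  a b c d e f g h
  ─────────────────
8│♜ · ♝ ♛ · ♜ ♚ ·│8
7│♟ ♟ ♟ · · ♟ ♟ ♟│7
6│· · · · ♟ · · ·│6
5│· · · ♟ · · · ·│5
4│· ♘ · · ♙ · · ·│4
3│· · · · · ♙ · ·│3
2│♙ ♙ ♙ · ♘ ♙ ♙ ♙│2
1│♖ · · ♕ ♔ ♗ · ♖│1
  ─────────────────
  a b c d e f g h

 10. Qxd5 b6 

  a b c d e f g h
  ─────────────────
8│♜ · ♝ ♛ · ♜ ♚ ·│8
7│♟ · ♟ · · ♟ ♟ ♟│7
6│· ♟ · · ♟ · · ·│6
5│· · · ♕ · · · ·│5
4│· ♘ · · ♙ · · ·│4
3│· · · · · ♙ · ·│3
2│♙ ♙ ♙ · ♘ ♙ ♙ ♙│2
1│♖ · · · ♔ ♗ · ♖│1
  ─────────────────
  a b c d e f g h


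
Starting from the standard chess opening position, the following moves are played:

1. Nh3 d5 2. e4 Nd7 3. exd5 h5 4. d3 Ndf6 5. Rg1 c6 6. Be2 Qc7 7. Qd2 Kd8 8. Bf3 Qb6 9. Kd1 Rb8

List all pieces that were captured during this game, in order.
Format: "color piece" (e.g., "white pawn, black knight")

Tracking captures:
  exd5: captured black pawn

black pawn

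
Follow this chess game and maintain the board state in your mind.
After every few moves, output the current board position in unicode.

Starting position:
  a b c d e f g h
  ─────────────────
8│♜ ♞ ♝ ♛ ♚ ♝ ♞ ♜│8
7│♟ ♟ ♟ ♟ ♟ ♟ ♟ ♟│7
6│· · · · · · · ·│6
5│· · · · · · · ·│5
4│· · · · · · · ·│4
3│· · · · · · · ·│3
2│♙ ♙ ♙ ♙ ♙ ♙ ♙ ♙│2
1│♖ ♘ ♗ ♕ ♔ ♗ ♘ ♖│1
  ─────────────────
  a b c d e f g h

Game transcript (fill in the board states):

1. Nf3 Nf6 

  a b c d e f g h
  ─────────────────
8│♜ ♞ ♝ ♛ ♚ ♝ · ♜│8
7│♟ ♟ ♟ ♟ ♟ ♟ ♟ ♟│7
6│· · · · · ♞ · ·│6
5│· · · · · · · ·│5
4│· · · · · · · ·│4
3│· · · · · ♘ · ·│3
2│♙ ♙ ♙ ♙ ♙ ♙ ♙ ♙│2
1│♖ ♘ ♗ ♕ ♔ ♗ · ♖│1
  ─────────────────
  a b c d e f g h

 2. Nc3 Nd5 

  a b c d e f g h
  ─────────────────
8│♜ ♞ ♝ ♛ ♚ ♝ · ♜│8
7│♟ ♟ ♟ ♟ ♟ ♟ ♟ ♟│7
6│· · · · · · · ·│6
5│· · · ♞ · · · ·│5
4│· · · · · · · ·│4
3│· · ♘ · · ♘ · ·│3
2│♙ ♙ ♙ ♙ ♙ ♙ ♙ ♙│2
1│♖ · ♗ ♕ ♔ ♗ · ♖│1
  ─────────────────
  a b c d e f g h

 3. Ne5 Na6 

  a b c d e f g h
  ─────────────────
8│♜ · ♝ ♛ ♚ ♝ · ♜│8
7│♟ ♟ ♟ ♟ ♟ ♟ ♟ ♟│7
6│♞ · · · · · · ·│6
5│· · · ♞ ♘ · · ·│5
4│· · · · · · · ·│4
3│· · ♘ · · · · ·│3
2│♙ ♙ ♙ ♙ ♙ ♙ ♙ ♙│2
1│♖ · ♗ ♕ ♔ ♗ · ♖│1
  ─────────────────
  a b c d e f g h

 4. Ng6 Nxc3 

  a b c d e f g h
  ─────────────────
8│♜ · ♝ ♛ ♚ ♝ · ♜│8
7│♟ ♟ ♟ ♟ ♟ ♟ ♟ ♟│7
6│♞ · · · · · ♘ ·│6
5│· · · · · · · ·│5
4│· · · · · · · ·│4
3│· · ♞ · · · · ·│3
2│♙ ♙ ♙ ♙ ♙ ♙ ♙ ♙│2
1│♖ · ♗ ♕ ♔ ♗ · ♖│1
  ─────────────────
  a b c d e f g h

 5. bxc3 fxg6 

  a b c d e f g h
  ─────────────────
8│♜ · ♝ ♛ ♚ ♝ · ♜│8
7│♟ ♟ ♟ ♟ ♟ · ♟ ♟│7
6│♞ · · · · · ♟ ·│6
5│· · · · · · · ·│5
4│· · · · · · · ·│4
3│· · ♙ · · · · ·│3
2│♙ · ♙ ♙ ♙ ♙ ♙ ♙│2
1│♖ · ♗ ♕ ♔ ♗ · ♖│1
  ─────────────────
  a b c d e f g h



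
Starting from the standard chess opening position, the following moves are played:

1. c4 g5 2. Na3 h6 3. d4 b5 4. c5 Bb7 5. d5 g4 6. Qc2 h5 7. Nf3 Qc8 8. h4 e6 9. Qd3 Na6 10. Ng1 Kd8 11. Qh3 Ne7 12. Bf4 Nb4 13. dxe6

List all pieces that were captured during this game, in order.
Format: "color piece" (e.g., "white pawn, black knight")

Tracking captures:
  dxe6: captured black pawn

black pawn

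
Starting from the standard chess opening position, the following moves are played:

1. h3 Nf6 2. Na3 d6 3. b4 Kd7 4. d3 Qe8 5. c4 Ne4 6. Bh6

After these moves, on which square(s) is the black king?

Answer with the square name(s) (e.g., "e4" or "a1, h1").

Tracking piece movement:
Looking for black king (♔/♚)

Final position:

  a b c d e f g h
  ─────────────────
8│♜ ♞ ♝ · ♛ ♝ · ♜│8
7│♟ ♟ ♟ ♚ ♟ ♟ ♟ ♟│7
6│· · · ♟ · · · ♗│6
5│· · · · · · · ·│5
4│· ♙ ♙ · ♞ · · ·│4
3│♘ · · ♙ · · · ♙│3
2│♙ · · · ♙ ♙ ♙ ·│2
1│♖ · · ♕ ♔ ♗ ♘ ♖│1
  ─────────────────
  a b c d e f g h


d7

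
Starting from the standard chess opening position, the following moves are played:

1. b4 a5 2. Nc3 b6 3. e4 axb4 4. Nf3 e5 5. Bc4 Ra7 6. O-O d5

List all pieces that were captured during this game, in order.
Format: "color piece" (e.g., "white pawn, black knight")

Tracking captures:
  axb4: captured white pawn

white pawn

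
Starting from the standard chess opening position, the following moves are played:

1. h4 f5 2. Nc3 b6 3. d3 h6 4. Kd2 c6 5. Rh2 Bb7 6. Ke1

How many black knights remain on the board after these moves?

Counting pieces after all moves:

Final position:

  a b c d e f g h
  ─────────────────
8│♜ ♞ · ♛ ♚ ♝ ♞ ♜│8
7│♟ ♝ · ♟ ♟ · ♟ ·│7
6│· ♟ ♟ · · · · ♟│6
5│· · · · · ♟ · ·│5
4│· · · · · · · ♙│4
3│· · ♘ ♙ · · · ·│3
2│♙ ♙ ♙ · ♙ ♙ ♙ ♖│2
1│♖ · ♗ ♕ ♔ ♗ ♘ ·│1
  ─────────────────
  a b c d e f g h


2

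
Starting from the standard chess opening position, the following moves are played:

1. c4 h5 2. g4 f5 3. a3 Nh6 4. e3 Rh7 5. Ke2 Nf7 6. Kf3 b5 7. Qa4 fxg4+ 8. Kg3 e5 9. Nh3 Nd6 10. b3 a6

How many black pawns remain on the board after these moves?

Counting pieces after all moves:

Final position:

  a b c d e f g h
  ─────────────────
8│♜ ♞ ♝ ♛ ♚ ♝ · ·│8
7│· · ♟ ♟ · · ♟ ♜│7
6│♟ · · ♞ · · · ·│6
5│· ♟ · · ♟ · · ♟│5
4│♕ · ♙ · · · ♟ ·│4
3│♙ ♙ · · ♙ · ♔ ♘│3
2│· · · ♙ · ♙ · ♙│2
1│♖ ♘ ♗ · · ♗ · ♖│1
  ─────────────────
  a b c d e f g h


8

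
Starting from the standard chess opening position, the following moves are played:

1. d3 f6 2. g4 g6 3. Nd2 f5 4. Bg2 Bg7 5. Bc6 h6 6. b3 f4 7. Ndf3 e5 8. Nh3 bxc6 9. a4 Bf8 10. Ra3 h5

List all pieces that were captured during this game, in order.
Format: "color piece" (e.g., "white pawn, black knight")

Tracking captures:
  bxc6: captured white bishop

white bishop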